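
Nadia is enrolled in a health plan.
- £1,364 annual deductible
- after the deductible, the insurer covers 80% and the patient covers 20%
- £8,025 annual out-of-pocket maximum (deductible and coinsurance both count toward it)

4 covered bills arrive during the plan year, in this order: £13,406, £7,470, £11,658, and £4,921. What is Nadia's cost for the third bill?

Claim 1 (£13,406): £1,364 to deductible, leaving £12,042; patient's 20% is £2,408.40. Patient pays £3,772.40; OOP now £3,772.40.
Claim 2 (£7,470): deductible met; 20% of £7,470 = £1,494. Patient pays £1,494; OOP now £5,266.40.
Claim 3 (£11,658): deductible already satisfied, so patient's share is 20% × £11,658 = £2,331.60. Cost to patient: £2,331.60. OOP to date £7,598.

£2,331.60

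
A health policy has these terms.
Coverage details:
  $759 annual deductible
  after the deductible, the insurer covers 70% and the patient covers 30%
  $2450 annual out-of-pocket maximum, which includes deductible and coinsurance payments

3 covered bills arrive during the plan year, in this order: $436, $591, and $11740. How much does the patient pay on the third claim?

$1610.60

Bill 1, $436: fully absorbed by the deductible. Patient pays $436; OOP now $436.
Bill 2, $591: deductible takes $323, $268 remains; coinsurance $268 × 30% = $80.40. Cost to patient: $403.40. OOP to date $839.40.
Bill 3, $11740: 30% coinsurance on $11740 = $3522. OOP would hit $4361.40 > $2450, so the cap limits the patient to $2450 − $839.40 = $1610.60.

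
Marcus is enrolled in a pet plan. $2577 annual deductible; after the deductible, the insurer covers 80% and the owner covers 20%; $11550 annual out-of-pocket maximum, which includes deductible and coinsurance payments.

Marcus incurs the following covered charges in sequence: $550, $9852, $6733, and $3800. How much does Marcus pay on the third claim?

$1346.60

#1 ($550): entire amount goes to the deductible. Owner pays $550; OOP now $550.
#2 ($9852): $2027 to deductible, leaving $7825; coinsurance $7825 × 20% = $1565. Cost to owner: $3592. OOP to date $4142.
#3 ($6733): 20% coinsurance on $6733 = $1346.60. Owner owes $1346.60 (running OOP $5488.60).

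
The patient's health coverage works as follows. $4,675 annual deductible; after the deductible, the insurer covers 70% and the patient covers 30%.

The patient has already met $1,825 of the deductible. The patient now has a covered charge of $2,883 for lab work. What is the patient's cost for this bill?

$1,825 of the $4,675 deductible is already met, leaving $2,850.
That leaves $2,883 − $2,850 = $33 for coinsurance.
Patient's 30% share of $33 is $9.90.
Patient responsibility: $2,850 + $9.90 = $2,859.90.

$2,859.90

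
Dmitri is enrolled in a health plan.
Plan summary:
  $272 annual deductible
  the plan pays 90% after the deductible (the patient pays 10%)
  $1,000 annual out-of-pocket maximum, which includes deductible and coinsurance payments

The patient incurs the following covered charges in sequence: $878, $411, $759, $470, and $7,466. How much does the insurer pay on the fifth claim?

$6,962.60

Claim 1 ($878): $272 to deductible, leaving $606; patient's 10% is $60.60. Cost to patient: $332.60. OOP to date $332.60. Insurer: $878 − $332.60 = $545.40.
Claim 2 ($411): deductible met; 10% of $411 = $41.10. Cost to patient: $41.10. OOP to date $373.70. Insurer: $411 − $41.10 = $369.90.
Claim 3 ($759): deductible already satisfied, so patient's share is 10% × $759 = $75.90. Cost to patient: $75.90. OOP to date $449.60. Insurer: $759 − $75.90 = $683.10.
Claim 4 ($470): deductible already satisfied, so patient's share is 10% × $470 = $47. Cost to patient: $47. OOP to date $496.60. Insurer: $470 − $47 = $423.
Claim 5 ($7,466): deductible met; 10% of $7,466 = $746.60. OOP would hit $1,243.20 > $1,000, so the cap limits the patient to $1,000 − $496.60 = $503.40. Insurer: $7,466 − $503.40 = $6,962.60.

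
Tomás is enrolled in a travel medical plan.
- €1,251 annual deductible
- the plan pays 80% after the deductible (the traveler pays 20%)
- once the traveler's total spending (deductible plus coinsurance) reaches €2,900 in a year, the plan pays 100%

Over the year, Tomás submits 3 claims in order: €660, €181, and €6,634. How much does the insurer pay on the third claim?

€4,979.20

Claim 1 (€660): fully absorbed by the deductible. Traveler pays €660; OOP now €660. Plan pays €660 − €660 = €0.
Claim 2 (€181): entire amount goes to the deductible. Traveler owes €181 (running OOP €841). Insurer: €181 − €181 = €0.
Claim 3 (€6,634): deductible takes €410, €6,224 remains; 20% of €6,224 = €1,244.80. Traveler pays €1,654.80; OOP now €2,495.80. Insurer: €6,634 − €1,654.80 = €4,979.20.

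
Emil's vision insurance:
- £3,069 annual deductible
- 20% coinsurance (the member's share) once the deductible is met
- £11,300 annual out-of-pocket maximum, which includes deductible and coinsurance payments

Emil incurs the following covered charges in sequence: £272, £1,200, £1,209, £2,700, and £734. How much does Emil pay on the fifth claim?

Claim 1 — £272: entire amount goes to the deductible. Cost to member: £272. OOP to date £272.
Claim 2 — £1,200: entire amount goes to the deductible. Member owes £1,200 (running OOP £1,472).
Claim 3 — £1,209: all of it applies to the deductible. Cost to member: £1,209. OOP to date £2,681.
Claim 4 — £2,700: £388 finishes the deductible; £2,312 goes to coinsurance; coinsurance £2,312 × 20% = £462.40. Member owes £850.40 (running OOP £3,531.40).
Claim 5 — £734: deductible met; 20% of £734 = £146.80. Member owes £146.80 (running OOP £3,678.20).

£146.80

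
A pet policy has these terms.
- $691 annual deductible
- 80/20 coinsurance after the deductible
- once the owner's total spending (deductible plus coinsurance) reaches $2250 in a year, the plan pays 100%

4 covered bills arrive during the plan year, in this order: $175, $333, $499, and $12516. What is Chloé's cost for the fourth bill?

$1495.80

#1 ($175): fully absorbed by the deductible. Owner owes $175 (running OOP $175).
#2 ($333): entire amount goes to the deductible. Owner pays $333; OOP now $508.
#3 ($499): $183 to deductible, leaving $316; owner's 20% is $63.20. Owner owes $246.20 (running OOP $754.20).
#4 ($12516): deductible met; 20% of $12516 = $2503.20. That would push OOP to $3257.40, over the $2250 cap, so owner pays $2250 − $754.20 = $1495.80.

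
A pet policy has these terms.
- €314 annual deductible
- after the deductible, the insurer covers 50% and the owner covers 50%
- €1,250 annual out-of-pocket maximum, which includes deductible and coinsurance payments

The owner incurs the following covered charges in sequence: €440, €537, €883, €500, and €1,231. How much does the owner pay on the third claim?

#1 (€440): €314 finishes the deductible; €126 goes to coinsurance; coinsurance €126 × 50% = €63. Owner owes €377 (running OOP €377).
#2 (€537): 50% coinsurance on €537 = €268.50. Cost to owner: €268.50. OOP to date €645.50.
#3 (€883): deductible already satisfied, so owner's share is 50% × €883 = €441.50. Cost to owner: €441.50. OOP to date €1,087.

€441.50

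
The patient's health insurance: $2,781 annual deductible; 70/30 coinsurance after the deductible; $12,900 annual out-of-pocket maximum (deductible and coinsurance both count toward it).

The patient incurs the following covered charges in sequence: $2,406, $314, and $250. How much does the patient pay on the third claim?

$117.70

Bill 1, $2,406: all of it applies to the deductible. Patient pays $2,406; OOP now $2,406.
Bill 2, $314: all of it applies to the deductible. Patient owes $314 (running OOP $2,720).
Bill 3, $250: deductible takes $61, $189 remains; 30% of $189 = $56.70. Patient pays $117.70; OOP now $2,837.70.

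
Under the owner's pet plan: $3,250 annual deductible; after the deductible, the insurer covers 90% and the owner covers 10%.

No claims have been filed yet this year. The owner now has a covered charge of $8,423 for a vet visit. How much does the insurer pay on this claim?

Nothing has been paid toward the $3,250 deductible, so the first $3,250 of this charge is applied there.
That leaves $8,423 − $3,250 = $5,173 for coinsurance.
10% of $5,173 = $517.30 falls to the owner.
Owner responsibility: $3,250 + $517.30 = $3,767.30.
The plan picks up $8,423 − $3,767.30 = $4,655.70.

$4,655.70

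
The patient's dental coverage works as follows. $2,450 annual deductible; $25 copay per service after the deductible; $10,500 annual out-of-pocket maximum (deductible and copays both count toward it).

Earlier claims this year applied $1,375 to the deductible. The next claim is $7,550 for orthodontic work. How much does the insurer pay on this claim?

Remaining deductible: $2,450 − $1,375 = $1,075.
That leaves $7,550 − $1,075 = $6,475 for the copay.
Copay on this service: $25.
Patient responsibility before any cap: $1,075 + $25 = $1,100.
Total out-of-pocket so far would be $1,375 + $1,100 = $2,475, below the $10,500 cap — no reduction.
The insurer covers the remainder: $7,550 − $1,100 = $6,450.

$6,450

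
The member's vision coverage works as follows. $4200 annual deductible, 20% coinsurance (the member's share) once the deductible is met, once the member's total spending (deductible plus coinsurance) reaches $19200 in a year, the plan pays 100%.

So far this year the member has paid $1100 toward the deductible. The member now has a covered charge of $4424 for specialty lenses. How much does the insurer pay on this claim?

$1100 of the $4200 deductible is already met, leaving $3100.
That leaves $4424 − $3100 = $1324 for coinsurance.
Member's 20% share of $1324 is $264.80.
That puts the member's cost at $3100 + $264.80 = $3364.80 before any cap.
Cumulative spending $1100 + $3364.80 = $4464.80 stays under the $19200 maximum.
The plan picks up $4424 − $3364.80 = $1059.20.

$1059.20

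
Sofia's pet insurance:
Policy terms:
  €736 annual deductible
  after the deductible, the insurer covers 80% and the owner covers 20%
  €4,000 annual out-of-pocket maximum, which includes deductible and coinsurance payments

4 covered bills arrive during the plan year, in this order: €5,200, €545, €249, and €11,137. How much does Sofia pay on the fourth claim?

€2,212.40

#1 (€5,200): €736 to deductible, leaving €4,464; owner's 20% is €892.80. Owner pays €1,628.80; OOP now €1,628.80.
#2 (€545): deductible already satisfied, so owner's share is 20% × €545 = €109. Cost to owner: €109. OOP to date €1,737.80.
#3 (€249): deductible met; 20% of €249 = €49.80. Cost to owner: €49.80. OOP to date €1,787.60.
#4 (€11,137): deductible already satisfied, so owner's share is 20% × €11,137 = €2,227.40. That would push OOP to €4,015, over the €4,000 cap, so owner pays €4,000 − €1,787.60 = €2,212.40.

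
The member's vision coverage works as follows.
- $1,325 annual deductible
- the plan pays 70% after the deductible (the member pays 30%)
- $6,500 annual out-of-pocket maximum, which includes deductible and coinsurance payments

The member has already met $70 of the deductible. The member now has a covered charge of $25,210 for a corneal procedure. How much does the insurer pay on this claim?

$18,780

Deductible still to meet: $1,325 − $70 = $1,255.
After the $1,255 deductible portion, $25,210 − $1,255 = $23,955 is subject to coinsurance.
Coinsurance: $23,955 × 30% = $7,186.50.
So the member owes $1,255 + $7,186.50 = $8,441.50 before any cap.
Adding $8,441.50 to the $70 already spent would give $8,511.50, which exceeds the $6,500 cap; the member pays just $6,500 − $70 = $6,430.
The insurer covers the remainder: $25,210 − $6,430 = $18,780.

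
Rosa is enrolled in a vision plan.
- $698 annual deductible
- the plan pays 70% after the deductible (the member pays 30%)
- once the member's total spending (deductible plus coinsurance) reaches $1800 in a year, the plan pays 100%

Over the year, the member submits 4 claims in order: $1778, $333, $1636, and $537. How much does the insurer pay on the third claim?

Bill 1, $1778: deductible takes $698, $1080 remains; member's 30% is $324. Member owes $1022 (running OOP $1022). Plan pays $1778 − $1022 = $756.
Bill 2, $333: deductible already satisfied, so member's share is 30% × $333 = $99.90. Cost to member: $99.90. OOP to date $1121.90. Insurer: $333 − $99.90 = $233.10.
Bill 3, $1636: deductible met; 30% of $1636 = $490.80. Member owes $490.80 (running OOP $1612.70). Plan pays $1636 − $490.80 = $1145.20.

$1145.20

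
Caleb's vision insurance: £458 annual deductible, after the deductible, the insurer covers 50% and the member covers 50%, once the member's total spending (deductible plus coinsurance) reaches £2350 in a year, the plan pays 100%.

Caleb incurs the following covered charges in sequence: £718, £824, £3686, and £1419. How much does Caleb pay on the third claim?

Claim 1 — £718: £458 to deductible, leaving £260; coinsurance £260 × 50% = £130. Member pays £588; OOP now £588.
Claim 2 — £824: 50% coinsurance on £824 = £412. Member pays £412; OOP now £1000.
Claim 3 — £3686: 50% coinsurance on £3686 = £1843. That would push OOP to £2843, over the £2350 cap, so member pays £2350 − £1000 = £1350.

£1350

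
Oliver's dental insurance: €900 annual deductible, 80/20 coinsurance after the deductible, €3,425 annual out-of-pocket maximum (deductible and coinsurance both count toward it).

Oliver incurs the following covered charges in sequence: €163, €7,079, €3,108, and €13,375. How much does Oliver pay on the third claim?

Claim 1 — €163: fully absorbed by the deductible. Patient owes €163 (running OOP €163).
Claim 2 — €7,079: €737 finishes the deductible; €6,342 goes to coinsurance; 20% of €6,342 = €1,268.40. Patient pays €2,005.40; OOP now €2,168.40.
Claim 3 — €3,108: deductible already satisfied, so patient's share is 20% × €3,108 = €621.60. Patient pays €621.60; OOP now €2,790.

€621.60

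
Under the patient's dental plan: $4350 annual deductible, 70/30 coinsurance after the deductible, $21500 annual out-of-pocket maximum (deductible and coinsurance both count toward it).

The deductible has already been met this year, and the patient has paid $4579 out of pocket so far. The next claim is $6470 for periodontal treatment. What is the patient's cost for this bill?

The deductible is already satisfied, so the full bill goes to coinsurance.
Coinsurance: $6470 × 30% = $1941.
Cumulative spending $4579 + $1941 = $6520 stays under the $21500 maximum.

$1941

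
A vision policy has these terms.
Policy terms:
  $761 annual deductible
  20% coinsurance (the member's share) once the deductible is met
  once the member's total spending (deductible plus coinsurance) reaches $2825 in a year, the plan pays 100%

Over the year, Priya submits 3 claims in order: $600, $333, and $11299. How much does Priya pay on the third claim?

Claim 1 — $600: all of it applies to the deductible. Member owes $600 (running OOP $600).
Claim 2 — $333: deductible takes $161, $172 remains; 20% of $172 = $34.40. Member owes $195.40 (running OOP $795.40).
Claim 3 — $11299: 20% coinsurance on $11299 = $2259.80. OOP would hit $3055.20 > $2825, so the cap limits the member to $2825 − $795.40 = $2029.60.

$2029.60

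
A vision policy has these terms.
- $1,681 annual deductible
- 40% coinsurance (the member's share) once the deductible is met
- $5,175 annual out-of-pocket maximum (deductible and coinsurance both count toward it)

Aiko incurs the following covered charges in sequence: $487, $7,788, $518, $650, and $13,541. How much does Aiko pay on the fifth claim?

$389.20

Claim 1 ($487): entire amount goes to the deductible. Member owes $487 (running OOP $487).
Claim 2 ($7,788): $1,194 finishes the deductible; $6,594 goes to coinsurance; 40% of $6,594 = $2,637.60. Member pays $3,831.60; OOP now $4,318.60.
Claim 3 ($518): 40% coinsurance on $518 = $207.20. Member owes $207.20 (running OOP $4,525.80).
Claim 4 ($650): deductible met; 40% of $650 = $260. Cost to member: $260. OOP to date $4,785.80.
Claim 5 ($13,541): 40% coinsurance on $13,541 = $5,416.40. OOP would hit $10,202.20 > $5,175, so the cap limits the member to $5,175 − $4,785.80 = $389.20.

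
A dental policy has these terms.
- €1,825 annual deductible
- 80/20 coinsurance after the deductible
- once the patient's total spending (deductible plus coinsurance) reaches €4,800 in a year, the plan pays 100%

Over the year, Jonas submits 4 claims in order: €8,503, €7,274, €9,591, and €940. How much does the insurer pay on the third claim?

Bill 1, €8,503: €1,825 finishes the deductible; €6,678 goes to coinsurance; coinsurance €6,678 × 20% = €1,335.60. Cost to patient: €3,160.60. OOP to date €3,160.60. Insurer: €8,503 − €3,160.60 = €5,342.40.
Bill 2, €7,274: 20% coinsurance on €7,274 = €1,454.80. Patient owes €1,454.80 (running OOP €4,615.40). Plan pays €7,274 − €1,454.80 = €5,819.20.
Bill 3, €9,591: deductible met; 20% of €9,591 = €1,918.20. That would push OOP to €6,533.60, over the €4,800 cap, so patient pays €4,800 − €4,615.40 = €184.60. Insurer: €9,591 − €184.60 = €9,406.40.

€9,406.40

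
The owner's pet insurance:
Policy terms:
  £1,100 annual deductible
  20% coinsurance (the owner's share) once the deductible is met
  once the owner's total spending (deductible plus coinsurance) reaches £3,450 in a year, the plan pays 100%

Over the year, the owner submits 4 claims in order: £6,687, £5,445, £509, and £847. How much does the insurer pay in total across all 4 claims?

Bill 1, £6,687: £1,100 finishes the deductible; £5,587 goes to coinsurance; owner's 20% is £1,117.40. Cost to owner: £2,217.40. OOP to date £2,217.40. Plan pays £6,687 − £2,217.40 = £4,469.60.
Bill 2, £5,445: deductible already satisfied, so owner's share is 20% × £5,445 = £1,089. Owner pays £1,089; OOP now £3,306.40. Insurer: £5,445 − £1,089 = £4,356.
Bill 3, £509: deductible met; 20% of £509 = £101.80. Cost to owner: £101.80. OOP to date £3,408.20. Insurer: £509 − £101.80 = £407.20.
Bill 4, £847: deductible met; 20% of £847 = £169.40. OOP would hit £3,577.60 > £3,450, so the cap limits the owner to £3,450 − £3,408.20 = £41.80. Plan pays £847 − £41.80 = £805.20.
Insurer total = bills − owner's total = £13,488 − £3,450 = £10,038.

£10,038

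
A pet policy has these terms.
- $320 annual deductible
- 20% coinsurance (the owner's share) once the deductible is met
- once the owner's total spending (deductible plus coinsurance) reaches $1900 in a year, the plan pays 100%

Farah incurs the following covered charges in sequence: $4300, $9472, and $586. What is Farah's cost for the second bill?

$784

Claim 1 ($4300): $320 finishes the deductible; $3980 goes to coinsurance; coinsurance $3980 × 20% = $796. Cost to owner: $1116. OOP to date $1116.
Claim 2 ($9472): 20% coinsurance on $9472 = $1894.40. Adding that to $1116 gives $3010.40, past the $1900 cap; owner pays only $1900 − $1116 = $784.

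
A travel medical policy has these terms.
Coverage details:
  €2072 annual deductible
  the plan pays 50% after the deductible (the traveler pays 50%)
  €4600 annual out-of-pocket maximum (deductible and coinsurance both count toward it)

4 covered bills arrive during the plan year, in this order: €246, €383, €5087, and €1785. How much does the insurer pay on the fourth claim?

€1079

Claim 1 (€246): fully absorbed by the deductible. Traveler pays €246; OOP now €246. Insurer: €246 − €246 = €0.
Claim 2 (€383): entire amount goes to the deductible. Traveler owes €383 (running OOP €629). Insurer: €383 − €383 = €0.
Claim 3 (€5087): €1443 to deductible, leaving €3644; coinsurance €3644 × 50% = €1822. Traveler owes €3265 (running OOP €3894). Plan pays €5087 − €3265 = €1822.
Claim 4 (€1785): deductible already satisfied, so traveler's share is 50% × €1785 = €892.50. Adding that to €3894 gives €4786.50, past the €4600 cap; traveler pays only €4600 − €3894 = €706. Insurer: €1785 − €706 = €1079.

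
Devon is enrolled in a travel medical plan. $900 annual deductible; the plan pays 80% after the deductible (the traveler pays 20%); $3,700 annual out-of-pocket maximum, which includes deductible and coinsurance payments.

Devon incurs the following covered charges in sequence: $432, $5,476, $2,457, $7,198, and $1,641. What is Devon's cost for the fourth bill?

$1,307

Bill 1, $432: all of it applies to the deductible. Cost to traveler: $432. OOP to date $432.
Bill 2, $5,476: $468 to deductible, leaving $5,008; coinsurance $5,008 × 20% = $1,001.60. Cost to traveler: $1,469.60. OOP to date $1,901.60.
Bill 3, $2,457: deductible met; 20% of $2,457 = $491.40. Traveler pays $491.40; OOP now $2,393.
Bill 4, $7,198: deductible met; 20% of $7,198 = $1,439.60. Adding that to $2,393 gives $3,832.60, past the $3,700 cap; traveler pays only $3,700 − $2,393 = $1,307.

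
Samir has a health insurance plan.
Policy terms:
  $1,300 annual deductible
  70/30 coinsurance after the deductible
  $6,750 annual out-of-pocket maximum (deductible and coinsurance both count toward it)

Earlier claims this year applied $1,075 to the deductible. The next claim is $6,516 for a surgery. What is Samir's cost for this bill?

$2,112.30

Deductible still to meet: $1,300 − $1,075 = $225.
That leaves $6,516 − $225 = $6,291 for coinsurance.
Coinsurance: $6,291 × 30% = $1,887.30.
So the patient owes $225 + $1,887.30 = $2,112.30 before any cap.
Cumulative spending $1,075 + $2,112.30 = $3,187.30 stays under the $6,750 maximum.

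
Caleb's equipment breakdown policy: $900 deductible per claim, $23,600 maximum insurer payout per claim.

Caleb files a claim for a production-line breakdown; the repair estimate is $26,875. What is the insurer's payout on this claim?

$23,600

Less the $900 deductible: $26,875 − $900 = $25,975.
$25,975 exceeds the $23,600 limit, so the insurer pays the limit: $23,600.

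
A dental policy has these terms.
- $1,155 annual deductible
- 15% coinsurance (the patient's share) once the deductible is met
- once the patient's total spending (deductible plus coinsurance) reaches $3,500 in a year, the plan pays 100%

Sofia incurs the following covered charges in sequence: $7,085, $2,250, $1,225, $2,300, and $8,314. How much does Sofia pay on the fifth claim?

Claim 1 ($7,085): deductible takes $1,155, $5,930 remains; coinsurance $5,930 × 15% = $889.50. Cost to patient: $2,044.50. OOP to date $2,044.50.
Claim 2 ($2,250): 15% coinsurance on $2,250 = $337.50. Patient owes $337.50 (running OOP $2,382).
Claim 3 ($1,225): deductible met; 15% of $1,225 = $183.75. Patient pays $183.75; OOP now $2,565.75.
Claim 4 ($2,300): deductible met; 15% of $2,300 = $345. Patient pays $345; OOP now $2,910.75.
Claim 5 ($8,314): deductible met; 15% of $8,314 = $1,247.10. That would push OOP to $4,157.85, over the $3,500 cap, so patient pays $3,500 − $2,910.75 = $589.25.

$589.25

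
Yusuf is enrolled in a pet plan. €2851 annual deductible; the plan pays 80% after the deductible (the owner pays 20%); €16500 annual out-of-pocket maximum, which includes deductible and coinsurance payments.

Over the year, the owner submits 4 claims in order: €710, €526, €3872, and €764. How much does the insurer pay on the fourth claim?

€611.20

Claim 1 — €710: entire amount goes to the deductible. Cost to owner: €710. OOP to date €710. Plan pays €710 − €710 = €0.
Claim 2 — €526: all of it applies to the deductible. Owner owes €526 (running OOP €1236). Insurer: €526 − €526 = €0.
Claim 3 — €3872: €1615 finishes the deductible; €2257 goes to coinsurance; 20% of €2257 = €451.40. Owner owes €2066.40 (running OOP €3302.40). Plan pays €3872 − €2066.40 = €1805.60.
Claim 4 — €764: 20% coinsurance on €764 = €152.80. Cost to owner: €152.80. OOP to date €3455.20. Plan pays €764 − €152.80 = €611.20.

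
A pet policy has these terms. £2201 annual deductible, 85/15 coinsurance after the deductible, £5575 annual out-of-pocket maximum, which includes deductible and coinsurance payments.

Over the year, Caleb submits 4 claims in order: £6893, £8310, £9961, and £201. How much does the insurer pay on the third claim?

£8537.30

Claim 1 — £6893: deductible takes £2201, £4692 remains; owner's 15% is £703.80. Cost to owner: £2904.80. OOP to date £2904.80. Plan pays £6893 − £2904.80 = £3988.20.
Claim 2 — £8310: deductible already satisfied, so owner's share is 15% × £8310 = £1246.50. Owner pays £1246.50; OOP now £4151.30. Insurer: £8310 − £1246.50 = £7063.50.
Claim 3 — £9961: deductible already satisfied, so owner's share is 15% × £9961 = £1494.15. That would push OOP to £5645.45, over the £5575 cap, so owner pays £5575 − £4151.30 = £1423.70. Insurer: £9961 − £1423.70 = £8537.30.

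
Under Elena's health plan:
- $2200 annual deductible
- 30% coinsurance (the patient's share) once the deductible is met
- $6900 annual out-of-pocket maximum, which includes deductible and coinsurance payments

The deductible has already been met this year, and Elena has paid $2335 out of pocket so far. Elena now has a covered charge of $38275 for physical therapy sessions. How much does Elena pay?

With the deductible met, the entire $38275 is subject to coinsurance.
Patient's 30% share of $38275 is $11482.50.
That would bring total out-of-pocket to $13817.50, past the $6900 cap. The patient is capped at $6900 − $2335 = $4565 on this claim.

$4565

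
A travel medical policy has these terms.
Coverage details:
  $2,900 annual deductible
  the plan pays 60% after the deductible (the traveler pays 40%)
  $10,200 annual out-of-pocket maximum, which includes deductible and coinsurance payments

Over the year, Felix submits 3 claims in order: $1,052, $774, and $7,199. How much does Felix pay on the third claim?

Claim 1 ($1,052): entire amount goes to the deductible. Traveler owes $1,052 (running OOP $1,052).
Claim 2 ($774): all of it applies to the deductible. Cost to traveler: $774. OOP to date $1,826.
Claim 3 ($7,199): deductible takes $1,074, $6,125 remains; 40% of $6,125 = $2,450. Cost to traveler: $3,524. OOP to date $5,350.

$3,524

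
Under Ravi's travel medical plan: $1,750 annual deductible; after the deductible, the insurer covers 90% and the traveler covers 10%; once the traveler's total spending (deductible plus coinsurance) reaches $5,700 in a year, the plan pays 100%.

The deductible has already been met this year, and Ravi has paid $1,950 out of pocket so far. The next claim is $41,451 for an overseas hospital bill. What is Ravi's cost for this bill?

$3,750

The deductible is already satisfied, so the full bill goes to coinsurance.
Coinsurance: $41,451 × 10% = $4,145.10.
That would bring total out-of-pocket to $6,095.10, past the $5,700 cap. The traveler is capped at $5,700 − $1,950 = $3,750 on this claim.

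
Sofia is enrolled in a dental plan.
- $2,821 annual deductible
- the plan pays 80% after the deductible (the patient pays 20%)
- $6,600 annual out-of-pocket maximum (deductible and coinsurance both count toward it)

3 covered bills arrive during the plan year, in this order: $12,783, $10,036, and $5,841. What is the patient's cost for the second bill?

#1 ($12,783): $2,821 finishes the deductible; $9,962 goes to coinsurance; 20% of $9,962 = $1,992.40. Patient owes $4,813.40 (running OOP $4,813.40).
#2 ($10,036): deductible already satisfied, so patient's share is 20% × $10,036 = $2,007.20. OOP would hit $6,820.60 > $6,600, so the cap limits the patient to $6,600 − $4,813.40 = $1,786.60.

$1,786.60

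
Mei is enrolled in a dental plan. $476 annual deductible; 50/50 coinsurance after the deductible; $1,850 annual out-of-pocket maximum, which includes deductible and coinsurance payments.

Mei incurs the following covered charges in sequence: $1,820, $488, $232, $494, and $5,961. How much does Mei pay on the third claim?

Claim 1 — $1,820: $476 to deductible, leaving $1,344; 50% of $1,344 = $672. Cost to patient: $1,148. OOP to date $1,148.
Claim 2 — $488: deductible met; 50% of $488 = $244. Cost to patient: $244. OOP to date $1,392.
Claim 3 — $232: deductible already satisfied, so patient's share is 50% × $232 = $116. Cost to patient: $116. OOP to date $1,508.

$116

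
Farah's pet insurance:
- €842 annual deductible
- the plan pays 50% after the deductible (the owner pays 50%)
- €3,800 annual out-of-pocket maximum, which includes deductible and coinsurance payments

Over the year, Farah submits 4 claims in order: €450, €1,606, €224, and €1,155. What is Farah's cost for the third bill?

Bill 1, €450: fully absorbed by the deductible. Owner pays €450; OOP now €450.
Bill 2, €1,606: €392 finishes the deductible; €1,214 goes to coinsurance; coinsurance €1,214 × 50% = €607. Owner owes €999 (running OOP €1,449).
Bill 3, €224: 50% coinsurance on €224 = €112. Owner pays €112; OOP now €1,561.

€112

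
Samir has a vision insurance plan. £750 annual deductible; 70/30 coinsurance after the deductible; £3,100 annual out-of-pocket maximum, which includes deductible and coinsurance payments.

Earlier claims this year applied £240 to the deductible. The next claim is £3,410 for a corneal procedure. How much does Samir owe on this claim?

Remaining deductible: £750 − £240 = £510.
That leaves £3,410 − £510 = £2,900 for coinsurance.
Member's 30% share of £2,900 is £870.
That puts the member's cost at £510 + £870 = £1,380 before any cap.
Total out-of-pocket so far would be £240 + £1,380 = £1,620, below the £3,100 cap — no reduction.

£1,380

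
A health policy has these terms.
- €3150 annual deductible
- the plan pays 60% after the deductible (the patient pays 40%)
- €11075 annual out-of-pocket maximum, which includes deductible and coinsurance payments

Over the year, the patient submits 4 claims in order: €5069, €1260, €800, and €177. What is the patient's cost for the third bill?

€320

Claim 1 (€5069): deductible takes €3150, €1919 remains; patient's 40% is €767.60. Patient pays €3917.60; OOP now €3917.60.
Claim 2 (€1260): 40% coinsurance on €1260 = €504. Patient pays €504; OOP now €4421.60.
Claim 3 (€800): deductible already satisfied, so patient's share is 40% × €800 = €320. Cost to patient: €320. OOP to date €4741.60.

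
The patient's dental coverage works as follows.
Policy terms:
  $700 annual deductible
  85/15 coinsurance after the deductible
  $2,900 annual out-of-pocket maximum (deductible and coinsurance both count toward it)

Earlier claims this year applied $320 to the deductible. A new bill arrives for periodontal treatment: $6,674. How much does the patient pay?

$320 of the $700 deductible is already met, leaving $380.
The remaining $6,294 (= $6,674 − $380) moves to coinsurance.
Coinsurance: $6,294 × 15% = $944.10.
That puts the patient's cost at $380 + $944.10 = $1,324.10 before any cap.
Total out-of-pocket so far would be $320 + $1,324.10 = $1,644.10, below the $2,900 cap — no reduction.

$1,324.10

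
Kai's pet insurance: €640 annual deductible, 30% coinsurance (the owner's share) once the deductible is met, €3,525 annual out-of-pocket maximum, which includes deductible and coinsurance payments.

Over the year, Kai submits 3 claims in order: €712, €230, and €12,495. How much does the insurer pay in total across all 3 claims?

€9,912

Bill 1, €712: €640 finishes the deductible; €72 goes to coinsurance; 30% of €72 = €21.60. Cost to owner: €661.60. OOP to date €661.60. Insurer: €712 − €661.60 = €50.40.
Bill 2, €230: 30% coinsurance on €230 = €69. Owner owes €69 (running OOP €730.60). Plan pays €230 − €69 = €161.
Bill 3, €12,495: 30% coinsurance on €12,495 = €3,748.50. That would push OOP to €4,479.10, over the €3,525 cap, so owner pays €3,525 − €730.60 = €2,794.40. Insurer: €12,495 − €2,794.40 = €9,700.60.
Insurer total = bills − owner's total = €13,437 − €3,525 = €9,912.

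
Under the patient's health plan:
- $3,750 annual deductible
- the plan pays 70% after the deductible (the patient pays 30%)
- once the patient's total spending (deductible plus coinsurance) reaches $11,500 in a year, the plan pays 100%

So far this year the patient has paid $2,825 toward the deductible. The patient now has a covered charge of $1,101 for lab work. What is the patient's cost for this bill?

$977.80

$2,825 of the $3,750 deductible is already met, leaving $925.
The remaining $176 (= $1,101 − $925) moves to coinsurance.
30% of $176 = $52.80 falls to the patient.
That puts the patient's cost at $925 + $52.80 = $977.80 before any cap.
Total out-of-pocket so far would be $2,825 + $977.80 = $3,802.80, below the $11,500 cap — no reduction.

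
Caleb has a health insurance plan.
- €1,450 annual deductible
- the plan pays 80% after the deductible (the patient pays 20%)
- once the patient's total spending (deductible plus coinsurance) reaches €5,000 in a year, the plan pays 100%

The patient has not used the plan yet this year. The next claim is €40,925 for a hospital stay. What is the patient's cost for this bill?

The full €1,450 deductible is still open; €1,450 of this bill applies to it.
That leaves €40,925 − €1,450 = €39,475 for coinsurance.
20% of €39,475 = €7,895 falls to the patient.
Patient responsibility before any cap: €1,450 + €7,895 = €9,345.
That would bring total out-of-pocket to €9,345, past the €5,000 cap. The patient is capped at €5,000 − €0 = €5,000 on this claim.

€5,000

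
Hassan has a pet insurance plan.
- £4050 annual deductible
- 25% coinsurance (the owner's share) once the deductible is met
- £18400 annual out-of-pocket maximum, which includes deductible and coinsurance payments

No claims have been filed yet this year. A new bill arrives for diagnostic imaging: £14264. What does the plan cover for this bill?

The full £4050 deductible is still open; £4050 of this bill applies to it.
That leaves £14264 − £4050 = £10214 for coinsurance.
Coinsurance: £10214 × 25% = £2553.50.
So the owner owes £4050 + £2553.50 = £6603.50 before any cap.
Total out-of-pocket so far would be £0 + £6603.50 = £6603.50, below the £18400 cap — no reduction.
Insurer pays the balance: £14264 − £6603.50 = £7660.50.

£7660.50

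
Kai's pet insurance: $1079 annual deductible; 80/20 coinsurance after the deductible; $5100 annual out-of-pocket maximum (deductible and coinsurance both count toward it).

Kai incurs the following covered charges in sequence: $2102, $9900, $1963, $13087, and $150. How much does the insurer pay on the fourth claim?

Claim 1 ($2102): $1079 to deductible, leaving $1023; coinsurance $1023 × 20% = $204.60. Owner owes $1283.60 (running OOP $1283.60). Plan pays $2102 − $1283.60 = $818.40.
Claim 2 ($9900): 20% coinsurance on $9900 = $1980. Owner pays $1980; OOP now $3263.60. Insurer: $9900 − $1980 = $7920.
Claim 3 ($1963): deductible already satisfied, so owner's share is 20% × $1963 = $392.60. Owner owes $392.60 (running OOP $3656.20). Insurer: $1963 − $392.60 = $1570.40.
Claim 4 ($13087): 20% coinsurance on $13087 = $2617.40. OOP would hit $6273.60 > $5100, so the cap limits the owner to $5100 − $3656.20 = $1443.80. Insurer: $13087 − $1443.80 = $11643.20.

$11643.20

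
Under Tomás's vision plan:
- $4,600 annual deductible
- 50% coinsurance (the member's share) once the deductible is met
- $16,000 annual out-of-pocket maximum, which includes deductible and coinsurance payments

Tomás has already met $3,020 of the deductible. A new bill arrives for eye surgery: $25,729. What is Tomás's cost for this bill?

Remaining deductible: $4,600 − $3,020 = $1,580.
The remaining $24,149 (= $25,729 − $1,580) moves to coinsurance.
Member's 50% share of $24,149 is $12,074.50.
So the member owes $1,580 + $12,074.50 = $13,654.50 before any cap.
Adding $13,654.50 to the $3,020 already spent would give $16,674.50, which exceeds the $16,000 cap; the member pays just $16,000 − $3,020 = $12,980.

$12,980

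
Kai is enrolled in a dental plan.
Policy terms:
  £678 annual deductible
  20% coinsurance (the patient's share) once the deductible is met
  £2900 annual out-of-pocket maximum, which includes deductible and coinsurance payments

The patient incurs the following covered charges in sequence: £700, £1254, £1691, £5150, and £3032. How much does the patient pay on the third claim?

£338.20

Bill 1, £700: deductible takes £678, £22 remains; patient's 20% is £4.40. Cost to patient: £682.40. OOP to date £682.40.
Bill 2, £1254: 20% coinsurance on £1254 = £250.80. Patient pays £250.80; OOP now £933.20.
Bill 3, £1691: 20% coinsurance on £1691 = £338.20. Cost to patient: £338.20. OOP to date £1271.40.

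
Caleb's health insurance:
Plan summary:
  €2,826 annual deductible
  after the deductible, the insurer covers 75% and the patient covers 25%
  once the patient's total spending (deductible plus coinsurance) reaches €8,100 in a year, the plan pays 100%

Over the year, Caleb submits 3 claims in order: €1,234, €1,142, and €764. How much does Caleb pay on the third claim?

Claim 1 (€1,234): entire amount goes to the deductible. Patient pays €1,234; OOP now €1,234.
Claim 2 (€1,142): entire amount goes to the deductible. Patient owes €1,142 (running OOP €2,376).
Claim 3 (€764): €450 to deductible, leaving €314; 25% of €314 = €78.50. Patient owes €528.50 (running OOP €2,904.50).

€528.50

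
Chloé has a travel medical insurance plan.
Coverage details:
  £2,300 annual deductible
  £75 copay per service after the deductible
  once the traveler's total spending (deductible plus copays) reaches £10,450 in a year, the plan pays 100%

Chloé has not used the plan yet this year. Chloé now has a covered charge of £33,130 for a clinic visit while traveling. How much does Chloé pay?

The full £2,300 deductible is still open; £2,300 of this bill applies to it.
That leaves £33,130 − £2,300 = £30,830 for the copay.
Copay on this service: £75.
So the traveler owes £2,300 + £75 = £2,375 before any cap.
Year-to-date out-of-pocket becomes £0 + £2,375 = £2,375, still under the £10,450 maximum, so no cap applies.

£2,375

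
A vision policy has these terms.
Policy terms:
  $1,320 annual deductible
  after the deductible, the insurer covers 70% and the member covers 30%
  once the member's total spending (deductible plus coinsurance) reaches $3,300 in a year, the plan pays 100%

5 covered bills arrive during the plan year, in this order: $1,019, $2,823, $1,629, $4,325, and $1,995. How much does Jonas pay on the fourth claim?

$734.70

#1 ($1,019): fully absorbed by the deductible. Cost to member: $1,019. OOP to date $1,019.
#2 ($2,823): $301 to deductible, leaving $2,522; coinsurance $2,522 × 30% = $756.60. Cost to member: $1,057.60. OOP to date $2,076.60.
#3 ($1,629): deductible met; 30% of $1,629 = $488.70. Cost to member: $488.70. OOP to date $2,565.30.
#4 ($4,325): deductible met; 30% of $4,325 = $1,297.50. OOP would hit $3,862.80 > $3,300, so the cap limits the member to $3,300 − $2,565.30 = $734.70.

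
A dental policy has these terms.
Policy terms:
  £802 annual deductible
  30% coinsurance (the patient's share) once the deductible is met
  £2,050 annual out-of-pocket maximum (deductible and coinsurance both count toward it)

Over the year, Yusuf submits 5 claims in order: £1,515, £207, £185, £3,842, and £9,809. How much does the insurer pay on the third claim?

£129.50

#1 (£1,515): £802 to deductible, leaving £713; coinsurance £713 × 30% = £213.90. Cost to patient: £1,015.90. OOP to date £1,015.90. Insurer: £1,515 − £1,015.90 = £499.10.
#2 (£207): 30% coinsurance on £207 = £62.10. Cost to patient: £62.10. OOP to date £1,078. Insurer: £207 − £62.10 = £144.90.
#3 (£185): deductible already satisfied, so patient's share is 30% × £185 = £55.50. Cost to patient: £55.50. OOP to date £1,133.50. Plan pays £185 − £55.50 = £129.50.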